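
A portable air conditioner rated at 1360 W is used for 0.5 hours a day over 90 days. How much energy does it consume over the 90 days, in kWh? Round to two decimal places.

Runtime = 0.5 h/day × 90 days = 45 h
Energy = 1.36 kW × 45 h = 61.2 kWh

61.20 kWh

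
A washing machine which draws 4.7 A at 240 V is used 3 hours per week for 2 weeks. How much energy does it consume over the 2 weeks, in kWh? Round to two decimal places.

6.77 kWh

Power = 4.7 A × 240 V = 1128 W = 1.128 kW
Runtime = 3 h/week × 2 weeks = 6 h
Energy = 1.128 kW × 6 h = 6.768 kWh ≈ 6.77 kWh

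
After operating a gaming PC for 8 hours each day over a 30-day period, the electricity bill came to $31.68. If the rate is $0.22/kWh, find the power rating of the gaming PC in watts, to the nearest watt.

Energy = $31.68 ÷ $0.22/kWh = 144 kWh
Runtime = 8 h/day × 30 days = 240 h
Power = 144 kWh ÷ 240 h = 0.6 kW = 600 W

600 W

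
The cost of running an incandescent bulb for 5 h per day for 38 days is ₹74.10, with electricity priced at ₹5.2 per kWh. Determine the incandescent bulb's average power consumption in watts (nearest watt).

75 W

Energy = ₹74.10 ÷ ₹5.2/kWh = 14.25 kWh
Runtime = 5 h/day × 38 days = 190 h
Power = 14.25 kWh ÷ 190 h = 0.075 kW = 75 W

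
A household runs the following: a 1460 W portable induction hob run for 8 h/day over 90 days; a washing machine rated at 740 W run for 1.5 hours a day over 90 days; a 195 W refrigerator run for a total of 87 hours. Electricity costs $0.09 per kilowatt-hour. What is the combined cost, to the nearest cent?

$105.13

portable induction hob: Runtime = 8 h/day × 90 days = 720 h
portable induction hob: 1.46 kW × 720 h = 1051.2 kWh
washing machine: Runtime = 1.5 h/day × 90 days = 135 h
washing machine: 0.74 kW × 135 h = 99.9 kWh
refrigerator: 0.195 kW × 87 h = 16.965 kWh
Total energy = 1168.065 kWh
Cost = 1168.065 × $0.09 = $105.13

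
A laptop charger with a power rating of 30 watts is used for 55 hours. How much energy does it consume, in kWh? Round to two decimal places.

Energy = 0.03 kW × 55 h = 1.65 kWh

1.65 kWh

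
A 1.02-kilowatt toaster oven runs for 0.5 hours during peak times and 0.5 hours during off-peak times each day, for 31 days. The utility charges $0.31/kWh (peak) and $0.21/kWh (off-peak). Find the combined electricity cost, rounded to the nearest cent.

Peak energy = 1.02 kW × 0.5 h × 31 = 15.81 kWh
Off-peak energy = 1.02 kW × 0.5 h × 31 = 15.81 kWh
Cost = 15.81 × $0.31 + 15.81 × $0.21 = $4.9011 + $3.3201 = $8.22

$8.22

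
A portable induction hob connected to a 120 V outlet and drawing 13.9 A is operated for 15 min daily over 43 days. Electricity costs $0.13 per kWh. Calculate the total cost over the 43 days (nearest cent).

Power = 13.9 A × 120 V = 1668 W = 1.668 kW
Runtime = 15 min × 43 = 645 min = 10.75 h
Energy = 1.668 kW × 10.75 h = 17.931 kWh
Cost = 17.931 kWh × $0.13/kWh = $2.33

$2.33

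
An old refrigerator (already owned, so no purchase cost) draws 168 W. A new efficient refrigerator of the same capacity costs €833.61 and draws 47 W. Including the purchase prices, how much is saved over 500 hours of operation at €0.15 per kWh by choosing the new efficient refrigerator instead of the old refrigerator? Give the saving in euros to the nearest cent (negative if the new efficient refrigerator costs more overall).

-€824.54

old refrigerator: €0.00 + (168/1000) kW × 500 h × €0.15 = €0.00 + €12.6 = €12.6
new efficient refrigerator: €833.61 + (47/1000) kW × 500 h × €0.15 = €833.61 + €3.525 = €837.135
Saving = €12.6 − €837.135 = −€824.535 → -€824.54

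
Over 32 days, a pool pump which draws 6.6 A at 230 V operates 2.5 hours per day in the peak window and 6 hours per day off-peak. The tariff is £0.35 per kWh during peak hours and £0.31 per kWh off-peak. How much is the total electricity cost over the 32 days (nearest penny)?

£132.86

Power = 6.6 A × 230 V = 1518 W = 1.518 kW
Peak energy = 1.518 kW × 2.5 h × 32 = 121.44 kWh
Off-peak energy = 1.518 kW × 6 h × 32 = 291.456 kWh
Cost = 121.44 × £0.35 + 291.456 × £0.31 = £42.504 + £90.35136 = £132.86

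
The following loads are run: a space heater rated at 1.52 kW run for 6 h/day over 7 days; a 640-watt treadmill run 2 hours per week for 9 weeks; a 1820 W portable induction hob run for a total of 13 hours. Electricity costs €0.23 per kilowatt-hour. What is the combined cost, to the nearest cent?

space heater: Runtime = 6 h/day × 7 days = 42 h
space heater: 1.52 kW × 42 h = 63.84 kWh
treadmill: Runtime = 2 h/week × 9 weeks = 18 h
treadmill: 0.64 kW × 18 h = 11.52 kWh
portable induction hob: 1.82 kW × 13 h = 23.66 kWh
Total energy = 99.02 kWh
Cost = 99.02 × €0.23 = €22.77

€22.77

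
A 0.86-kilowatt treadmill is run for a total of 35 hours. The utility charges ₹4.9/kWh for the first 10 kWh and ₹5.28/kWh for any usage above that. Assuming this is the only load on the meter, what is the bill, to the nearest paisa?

Energy = 0.86 kW × 35 h = 30.1 kWh
Tier 1 (0–10 kWh): 10 × ₹4.9 = ₹49
Above 10 kWh: 20.1 × ₹5.28 = ₹106.128
Bill = ₹155.13

₹155.13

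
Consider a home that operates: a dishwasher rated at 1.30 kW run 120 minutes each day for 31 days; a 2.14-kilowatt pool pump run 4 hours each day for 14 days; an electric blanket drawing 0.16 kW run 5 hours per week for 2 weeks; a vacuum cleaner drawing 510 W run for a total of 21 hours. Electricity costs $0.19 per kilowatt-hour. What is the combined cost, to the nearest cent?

dishwasher: Runtime = 120 min × 31 = 3720 min = 62 h
dishwasher: 1.3 kW × 62 h = 80.6 kWh
pool pump: Runtime = 4 h/day × 14 days = 56 h
pool pump: 2.14 kW × 56 h = 119.84 kWh
electric blanket: Runtime = 5 h/week × 2 weeks = 10 h
electric blanket: 0.16 kW × 10 h = 1.6 kWh
vacuum cleaner: 0.51 kW × 21 h = 10.71 kWh
Total energy = 212.75 kWh
Cost = 212.75 × $0.19 = $40.42

$40.42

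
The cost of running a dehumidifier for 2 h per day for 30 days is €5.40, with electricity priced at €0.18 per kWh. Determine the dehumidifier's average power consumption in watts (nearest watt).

Energy = €5.40 ÷ €0.18/kWh = 30 kWh
Runtime = 2 h/day × 30 days = 60 h
Power = 30 kWh ÷ 60 h = 0.5 kW = 500 W

500 W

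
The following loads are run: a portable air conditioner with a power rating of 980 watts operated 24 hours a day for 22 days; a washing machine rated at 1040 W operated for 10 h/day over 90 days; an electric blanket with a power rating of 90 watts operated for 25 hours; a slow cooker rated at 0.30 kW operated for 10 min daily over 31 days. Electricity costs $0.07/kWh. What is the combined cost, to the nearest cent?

portable air conditioner: Runtime = 24 h × 22 = 528 h
portable air conditioner: 0.98 kW × 528 h = 517.44 kWh
washing machine: Runtime = 10 h/day × 90 days = 900 h
washing machine: 1.04 kW × 900 h = 936 kWh
electric blanket: 0.09 kW × 25 h = 2.25 kWh
slow cooker: Runtime = 10 min × 31 = 310 min = 5.166666… h
slow cooker: 0.3 kW × 5.166666… h = 1.55 kWh
Total energy = 1457.24 kWh
Cost = 1457.24 × $0.07 = $102.01

$102.01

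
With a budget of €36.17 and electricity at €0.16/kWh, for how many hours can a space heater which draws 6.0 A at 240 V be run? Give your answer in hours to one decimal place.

Power = 6.0 A × 240 V = 1440 W = 1.44 kW
Energy available = €36.17 ÷ €0.16/kWh = 226.0625 kWh
Hours = 226.0625 kWh ÷ 1.44 kW = 157.0 h

157.0 h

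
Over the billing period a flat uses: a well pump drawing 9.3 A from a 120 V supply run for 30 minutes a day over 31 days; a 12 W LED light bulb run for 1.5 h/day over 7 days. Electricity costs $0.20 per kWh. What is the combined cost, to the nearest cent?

well pump: Power = 9.3 A × 120 V = 1116 W = 1.116 kW
well pump: Runtime = 30 min × 31 = 930 min = 15.5 h
well pump: 1.116 kW × 15.5 h = 17.298 kWh
LED light bulb: Runtime = 1.5 h/day × 7 days = 10.5 h
LED light bulb: 0.012 kW × 10.5 h = 0.126 kWh
Total energy = 17.424 kWh
Cost = 17.424 × $0.20 = $3.48

$3.48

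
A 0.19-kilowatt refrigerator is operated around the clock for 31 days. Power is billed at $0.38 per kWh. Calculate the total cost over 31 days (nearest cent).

$53.72

Runtime = 24 h × 31 = 744 h
Energy = 0.19 kW × 744 h = 141.36 kWh
Cost = 141.36 kWh × $0.38/kWh = $53.72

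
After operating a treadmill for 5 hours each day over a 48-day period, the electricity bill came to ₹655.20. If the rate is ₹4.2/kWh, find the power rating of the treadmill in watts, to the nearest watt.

650 W

Energy = ₹655.20 ÷ ₹4.2/kWh = 156 kWh
Runtime = 5 h/day × 48 days = 240 h
Power = 156 kWh ÷ 240 h = 0.65 kW = 650 W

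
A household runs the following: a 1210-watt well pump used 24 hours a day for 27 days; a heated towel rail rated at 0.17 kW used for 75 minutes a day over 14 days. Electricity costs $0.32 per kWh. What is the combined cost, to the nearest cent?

well pump: Runtime = 24 h × 27 = 648 h
well pump: 1.21 kW × 648 h = 784.08 kWh
heated towel rail: Runtime = 75 min × 14 = 1050 min = 17.5 h
heated towel rail: 0.17 kW × 17.5 h = 2.975 kWh
Total energy = 787.055 kWh
Cost = 787.055 × $0.32 = $251.86

$251.86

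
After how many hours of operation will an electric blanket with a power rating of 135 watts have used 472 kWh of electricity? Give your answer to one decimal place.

3496.3 h

Hours = 472 kWh ÷ 0.135 kW = 3496.3 h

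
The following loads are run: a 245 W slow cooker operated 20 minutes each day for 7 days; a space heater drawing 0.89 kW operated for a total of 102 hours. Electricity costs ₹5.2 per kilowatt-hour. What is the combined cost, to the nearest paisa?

₹475.03

slow cooker: Runtime = 20 min × 7 = 140 min = 2.333333… h
slow cooker: 0.245 kW × 2.333333… h = 0.571666… kWh
space heater: 0.89 kW × 102 h = 90.78 kWh
Total energy = 91.351666… kWh
Cost = 91.351666… × ₹5.2 = ₹475.03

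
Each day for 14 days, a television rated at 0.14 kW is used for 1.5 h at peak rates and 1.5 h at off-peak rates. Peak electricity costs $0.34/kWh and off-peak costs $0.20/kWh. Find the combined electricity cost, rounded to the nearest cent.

Peak energy = 0.14 kW × 1.5 h × 14 = 2.94 kWh
Off-peak energy = 0.14 kW × 1.5 h × 14 = 2.94 kWh
Cost = 2.94 × $0.34 + 2.94 × $0.20 = $0.9996 + $0.588 = $1.59

$1.59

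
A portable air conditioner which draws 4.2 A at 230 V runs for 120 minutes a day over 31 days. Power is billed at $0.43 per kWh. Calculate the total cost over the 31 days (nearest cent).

$25.75

Power = 4.2 A × 230 V = 966 W = 0.966 kW
Runtime = 120 min × 31 = 3720 min = 62 h
Energy = 0.966 kW × 62 h = 59.892 kWh
Cost = 59.892 kWh × $0.43/kWh = $25.75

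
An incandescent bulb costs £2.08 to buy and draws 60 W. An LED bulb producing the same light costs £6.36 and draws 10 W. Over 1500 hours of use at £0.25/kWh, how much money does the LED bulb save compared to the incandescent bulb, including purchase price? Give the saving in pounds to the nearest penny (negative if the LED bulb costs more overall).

incandescent bulb: £2.08 + (60/1000) kW × 1500 h × £0.25 = £2.08 + £22.5 = £24.58
LED bulb: £6.36 + (10/1000) kW × 1500 h × £0.25 = £6.36 + £3.75 = £10.11
Saving = £24.58 − £10.11 = £14.47

£14.47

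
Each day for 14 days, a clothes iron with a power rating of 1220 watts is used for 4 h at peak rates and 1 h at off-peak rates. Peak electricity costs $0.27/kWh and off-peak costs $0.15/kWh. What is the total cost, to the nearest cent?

$21.01

Peak energy = 1.22 kW × 4 h × 14 = 68.32 kWh
Off-peak energy = 1.22 kW × 1 h × 14 = 17.08 kWh
Cost = 68.32 × $0.27 + 17.08 × $0.15 = $18.4464 + $2.562 = $21.01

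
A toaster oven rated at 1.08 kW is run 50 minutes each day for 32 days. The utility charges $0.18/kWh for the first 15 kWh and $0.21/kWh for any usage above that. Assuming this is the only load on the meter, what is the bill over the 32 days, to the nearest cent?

Runtime = 50 min × 32 = 1600 min = 26.666666… h
Energy = 1.08 kW × 26.666666… h = 28.8 kWh
Tier 1 (0–15 kWh): 15 × $0.18 = $2.7
Above 15 kWh: 13.8 × $0.21 = $2.898
Bill = $5.60

$5.60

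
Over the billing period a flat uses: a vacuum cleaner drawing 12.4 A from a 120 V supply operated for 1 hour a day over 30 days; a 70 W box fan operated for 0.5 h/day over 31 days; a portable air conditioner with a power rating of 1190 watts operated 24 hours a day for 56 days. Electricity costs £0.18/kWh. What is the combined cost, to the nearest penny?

vacuum cleaner: Power = 12.4 A × 120 V = 1488 W = 1.488 kW
vacuum cleaner: Runtime = 1 h/day × 30 days = 30 h
vacuum cleaner: 1.488 kW × 30 h = 44.64 kWh
box fan: Runtime = 0.5 h/day × 31 days = 15.5 h
box fan: 0.07 kW × 15.5 h = 1.085 kWh
portable air conditioner: Runtime = 24 h × 56 = 1344 h
portable air conditioner: 1.19 kW × 1344 h = 1599.36 kWh
Total energy = 1645.085 kWh
Cost = 1645.085 × £0.18 = £296.12

£296.12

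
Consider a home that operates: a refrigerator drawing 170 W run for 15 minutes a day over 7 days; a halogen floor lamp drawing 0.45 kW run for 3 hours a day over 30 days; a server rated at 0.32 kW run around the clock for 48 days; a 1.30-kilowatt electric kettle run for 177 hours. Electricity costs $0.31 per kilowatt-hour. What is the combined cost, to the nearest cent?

$198.26

refrigerator: Runtime = 15 min × 7 = 105 min = 1.75 h
refrigerator: 0.17 kW × 1.75 h = 0.2975 kWh
halogen floor lamp: Runtime = 3 h/day × 30 days = 90 h
halogen floor lamp: 0.45 kW × 90 h = 40.5 kWh
server: Runtime = 24 h × 48 = 1152 h
server: 0.32 kW × 1152 h = 368.64 kWh
electric kettle: 1.3 kW × 177 h = 230.1 kWh
Total energy = 639.5375 kWh
Cost = 639.5375 × $0.31 = $198.26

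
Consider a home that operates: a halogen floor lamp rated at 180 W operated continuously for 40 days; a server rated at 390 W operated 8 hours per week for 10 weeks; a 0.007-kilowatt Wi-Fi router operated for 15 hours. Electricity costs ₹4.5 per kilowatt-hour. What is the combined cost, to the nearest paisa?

₹918.47

halogen floor lamp: Runtime = 24 h × 40 = 960 h
halogen floor lamp: 0.18 kW × 960 h = 172.8 kWh
server: Runtime = 8 h/week × 10 weeks = 80 h
server: 0.39 kW × 80 h = 31.2 kWh
Wi-Fi router: 0.007 kW × 15 h = 0.105 kWh
Total energy = 204.105 kWh
Cost = 204.105 × ₹4.5 = ₹918.47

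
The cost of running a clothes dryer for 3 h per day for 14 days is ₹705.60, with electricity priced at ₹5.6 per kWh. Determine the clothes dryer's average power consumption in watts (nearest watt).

Energy = ₹705.60 ÷ ₹5.6/kWh = 126 kWh
Runtime = 3 h/day × 14 days = 42 h
Power = 126 kWh ÷ 42 h = 3 kW = 3000 W

3000 W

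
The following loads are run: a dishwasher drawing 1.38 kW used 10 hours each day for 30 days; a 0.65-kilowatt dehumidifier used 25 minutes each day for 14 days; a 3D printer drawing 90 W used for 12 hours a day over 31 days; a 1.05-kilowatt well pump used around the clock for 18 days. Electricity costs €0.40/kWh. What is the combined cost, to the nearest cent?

€361.95

dishwasher: Runtime = 10 h/day × 30 days = 300 h
dishwasher: 1.38 kW × 300 h = 414 kWh
dehumidifier: Runtime = 25 min × 14 = 350 min = 5.833333… h
dehumidifier: 0.65 kW × 5.833333… h = 3.791666… kWh
3D printer: Runtime = 12 h/day × 31 days = 372 h
3D printer: 0.09 kW × 372 h = 33.48 kWh
well pump: Runtime = 24 h × 18 = 432 h
well pump: 1.05 kW × 432 h = 453.6 kWh
Total energy = 904.871666… kWh
Cost = 904.871666… × €0.40 = €361.95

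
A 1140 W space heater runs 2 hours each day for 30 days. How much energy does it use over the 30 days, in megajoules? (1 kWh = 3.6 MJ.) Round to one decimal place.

Runtime = 2 h/day × 30 days = 60 h
Energy = 1.14 kW × 60 h = 68.4 kWh
= 68.4 × 3.6 MJ = 246.2 MJ

246.2 MJ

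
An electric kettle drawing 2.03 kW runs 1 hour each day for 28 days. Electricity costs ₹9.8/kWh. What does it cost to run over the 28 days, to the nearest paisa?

₹557.03

Runtime = 1 h/day × 28 days = 28 h
Energy = 2.03 kW × 28 h = 56.84 kWh
Cost = 56.84 kWh × ₹9.8/kWh = ₹557.03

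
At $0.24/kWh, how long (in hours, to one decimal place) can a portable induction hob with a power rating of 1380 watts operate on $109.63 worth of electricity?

331.0 h

Energy available = $109.63 ÷ $0.24/kWh = 456.7917 kWh
Hours = 456.7917 kWh ÷ 1.38 kW = 331.0 h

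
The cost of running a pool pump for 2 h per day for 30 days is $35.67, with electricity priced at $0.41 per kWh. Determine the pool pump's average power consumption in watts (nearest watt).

Energy = $35.67 ÷ $0.41/kWh = 87 kWh
Runtime = 2 h/day × 30 days = 60 h
Power = 87 kWh ÷ 60 h = 1.45 kW = 1450 W

1450 W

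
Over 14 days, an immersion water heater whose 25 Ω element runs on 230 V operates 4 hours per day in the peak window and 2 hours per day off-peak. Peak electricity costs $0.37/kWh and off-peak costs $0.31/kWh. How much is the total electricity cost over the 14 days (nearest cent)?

Power = V²/R = 230²/25 = 2116 W = 2.116 kW
Peak energy = 2.116 kW × 4 h × 14 = 118.496 kWh
Off-peak energy = 2.116 kW × 2 h × 14 = 59.248 kWh
Cost = 118.496 × $0.37 + 59.248 × $0.31 = $43.84352 + $18.36688 = $62.21

$62.21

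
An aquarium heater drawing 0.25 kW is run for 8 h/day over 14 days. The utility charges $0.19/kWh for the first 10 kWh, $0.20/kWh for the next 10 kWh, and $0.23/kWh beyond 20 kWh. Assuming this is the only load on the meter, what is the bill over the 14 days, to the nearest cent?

$5.74

Runtime = 8 h/day × 14 days = 112 h
Energy = 0.25 kW × 112 h = 28 kWh
Tier 1 (0–10 kWh): 10 × $0.19 = $1.9
Tier 2 (10–20 kWh): 10 × $0.20 = $2
Above 20 kWh: 8 × $0.23 = $1.84
Bill = $5.74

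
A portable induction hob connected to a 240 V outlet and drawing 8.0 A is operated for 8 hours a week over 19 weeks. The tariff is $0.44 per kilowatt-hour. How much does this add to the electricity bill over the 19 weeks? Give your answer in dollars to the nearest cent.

Power = 8.0 A × 240 V = 1920 W = 1.92 kW
Runtime = 8 h/week × 19 weeks = 152 h
Energy = 1.92 kW × 152 h = 291.84 kWh
Cost = 291.84 kWh × $0.44/kWh = $128.41

$128.41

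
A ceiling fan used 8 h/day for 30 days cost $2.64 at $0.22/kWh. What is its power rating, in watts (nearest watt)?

Energy = $2.64 ÷ $0.22/kWh = 12 kWh
Runtime = 8 h/day × 30 days = 240 h
Power = 12 kWh ÷ 240 h = 0.05 kW = 50 W

50 W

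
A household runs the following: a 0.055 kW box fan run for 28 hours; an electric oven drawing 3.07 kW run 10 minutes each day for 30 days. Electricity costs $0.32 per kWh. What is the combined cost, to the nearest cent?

$5.40

box fan: 0.055 kW × 28 h = 1.54 kWh
electric oven: Runtime = 10 min × 30 = 300 min = 5 h
electric oven: 3.07 kW × 5 h = 15.35 kWh
Total energy = 16.89 kWh
Cost = 16.89 × $0.32 = $5.40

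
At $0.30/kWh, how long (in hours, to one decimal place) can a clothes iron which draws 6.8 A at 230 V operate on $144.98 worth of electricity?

Power = 6.8 A × 230 V = 1564 W = 1.564 kW
Energy available = $144.98 ÷ $0.30/kWh = 483.2667 kWh
Hours = 483.2667 kWh ÷ 1.564 kW = 309.0 h

309.0 h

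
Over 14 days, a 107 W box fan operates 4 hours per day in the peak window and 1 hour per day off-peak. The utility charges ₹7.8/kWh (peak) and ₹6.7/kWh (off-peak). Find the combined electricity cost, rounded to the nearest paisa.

Peak energy = 0.107 kW × 4 h × 14 = 5.992 kWh
Off-peak energy = 0.107 kW × 1 h × 14 = 1.498 kWh
Cost = 5.992 × ₹7.8 + 1.498 × ₹6.7 = ₹46.7376 + ₹10.0366 = ₹56.77

₹56.77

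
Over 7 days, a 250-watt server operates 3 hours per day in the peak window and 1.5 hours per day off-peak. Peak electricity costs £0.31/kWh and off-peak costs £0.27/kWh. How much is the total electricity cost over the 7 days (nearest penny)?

Peak energy = 0.25 kW × 3 h × 7 = 5.25 kWh
Off-peak energy = 0.25 kW × 1.5 h × 7 = 2.625 kWh
Cost = 5.25 × £0.31 + 2.625 × £0.27 = £1.6275 + £0.70875 = £2.34

£2.34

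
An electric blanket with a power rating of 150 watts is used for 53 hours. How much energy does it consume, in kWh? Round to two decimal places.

Energy = 0.15 kW × 53 h = 7.95 kWh

7.95 kWh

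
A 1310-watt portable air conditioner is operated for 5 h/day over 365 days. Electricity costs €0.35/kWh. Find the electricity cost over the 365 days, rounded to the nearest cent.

Runtime = 5 h/day × 365 days = 1825 h
Energy = 1.31 kW × 1825 h = 2390.75 kWh
Cost = 2390.75 kWh × €0.35/kWh = €836.76

€836.76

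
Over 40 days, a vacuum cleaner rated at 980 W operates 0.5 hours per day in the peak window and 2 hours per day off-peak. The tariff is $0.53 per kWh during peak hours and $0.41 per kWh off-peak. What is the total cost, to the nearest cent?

$42.53

Peak energy = 0.98 kW × 0.5 h × 40 = 19.6 kWh
Off-peak energy = 0.98 kW × 2 h × 40 = 78.4 kWh
Cost = 19.6 × $0.53 + 78.4 × $0.41 = $10.388 + $32.144 = $42.53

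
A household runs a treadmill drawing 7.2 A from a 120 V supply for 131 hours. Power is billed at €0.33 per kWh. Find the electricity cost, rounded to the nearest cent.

€37.35

Power = 7.2 A × 120 V = 864 W = 0.864 kW
Energy = 0.864 kW × 131 h = 113.184 kWh
Cost = 113.184 kWh × €0.33/kWh = €37.35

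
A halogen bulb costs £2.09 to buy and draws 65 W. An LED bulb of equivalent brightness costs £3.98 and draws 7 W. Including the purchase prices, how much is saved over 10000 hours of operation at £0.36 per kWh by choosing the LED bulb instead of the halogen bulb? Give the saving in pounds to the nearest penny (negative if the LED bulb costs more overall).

£206.91

halogen bulb: £2.09 + (65/1000) kW × 10000 h × £0.36 = £2.09 + £234 = £236.09
LED bulb: £3.98 + (7/1000) kW × 10000 h × £0.36 = £3.98 + £25.2 = £29.18
Saving = £236.09 − £29.18 = £206.91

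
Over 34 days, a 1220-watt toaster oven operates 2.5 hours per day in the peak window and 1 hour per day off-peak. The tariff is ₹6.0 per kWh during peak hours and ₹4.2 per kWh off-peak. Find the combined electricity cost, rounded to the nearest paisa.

₹796.42

Peak energy = 1.22 kW × 2.5 h × 34 = 103.7 kWh
Off-peak energy = 1.22 kW × 1 h × 34 = 41.48 kWh
Cost = 103.7 × ₹6.0 + 41.48 × ₹4.2 = ₹622.2 + ₹174.216 = ₹796.42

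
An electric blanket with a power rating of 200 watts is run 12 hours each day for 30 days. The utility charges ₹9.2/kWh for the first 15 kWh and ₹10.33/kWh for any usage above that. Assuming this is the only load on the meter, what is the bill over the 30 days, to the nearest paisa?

Runtime = 12 h/day × 30 days = 360 h
Energy = 0.2 kW × 360 h = 72 kWh
Tier 1 (0–15 kWh): 15 × ₹9.2 = ₹138
Above 15 kWh: 57 × ₹10.33 = ₹588.81
Bill = ₹726.81

₹726.81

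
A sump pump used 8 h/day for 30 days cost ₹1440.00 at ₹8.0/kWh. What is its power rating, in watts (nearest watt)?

Energy = ₹1440.00 ÷ ₹8.0/kWh = 180 kWh
Runtime = 8 h/day × 30 days = 240 h
Power = 180 kWh ÷ 240 h = 0.75 kW = 750 W

750 W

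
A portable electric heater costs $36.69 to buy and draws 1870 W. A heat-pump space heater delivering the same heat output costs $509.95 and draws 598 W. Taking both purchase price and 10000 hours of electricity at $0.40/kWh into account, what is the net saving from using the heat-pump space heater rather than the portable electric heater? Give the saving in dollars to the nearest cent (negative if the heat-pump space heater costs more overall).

portable electric heater: $36.69 + (1870/1000) kW × 10000 h × $0.40 = $36.69 + $7480 = $7516.69
heat-pump space heater: $509.95 + (598/1000) kW × 10000 h × $0.40 = $509.95 + $2392 = $2901.95
Saving = $7516.69 − $2901.95 = $4614.74

$4614.74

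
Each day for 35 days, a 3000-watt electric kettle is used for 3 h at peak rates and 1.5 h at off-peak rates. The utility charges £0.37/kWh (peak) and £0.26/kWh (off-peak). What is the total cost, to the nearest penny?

Peak energy = 3 kW × 3 h × 35 = 315 kWh
Off-peak energy = 3 kW × 1.5 h × 35 = 157.5 kWh
Cost = 315 × £0.37 + 157.5 × £0.26 = £116.55 + £40.95 = £157.50

£157.50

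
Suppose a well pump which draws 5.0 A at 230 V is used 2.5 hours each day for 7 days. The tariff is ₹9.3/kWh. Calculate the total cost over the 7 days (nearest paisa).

Power = 5.0 A × 230 V = 1150 W = 1.15 kW
Runtime = 2.5 h/day × 7 days = 17.5 h
Energy = 1.15 kW × 17.5 h = 20.125 kWh
Cost = 20.125 kWh × ₹9.3/kWh = ₹187.16

₹187.16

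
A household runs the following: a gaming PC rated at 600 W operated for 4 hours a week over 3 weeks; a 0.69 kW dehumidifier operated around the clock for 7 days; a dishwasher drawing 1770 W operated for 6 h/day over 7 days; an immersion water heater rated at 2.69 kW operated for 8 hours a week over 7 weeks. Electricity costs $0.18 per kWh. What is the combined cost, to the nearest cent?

gaming PC: Runtime = 4 h/week × 3 weeks = 12 h
gaming PC: 0.6 kW × 12 h = 7.2 kWh
dehumidifier: Runtime = 24 h × 7 = 168 h
dehumidifier: 0.69 kW × 168 h = 115.92 kWh
dishwasher: Runtime = 6 h/day × 7 days = 42 h
dishwasher: 1.77 kW × 42 h = 74.34 kWh
immersion water heater: Runtime = 8 h/week × 7 weeks = 56 h
immersion water heater: 2.69 kW × 56 h = 150.64 kWh
Total energy = 348.1 kWh
Cost = 348.1 × $0.18 = $62.66

$62.66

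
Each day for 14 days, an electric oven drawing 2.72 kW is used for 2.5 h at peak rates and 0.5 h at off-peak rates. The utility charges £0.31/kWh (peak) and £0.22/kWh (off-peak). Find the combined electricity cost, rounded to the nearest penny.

Peak energy = 2.72 kW × 2.5 h × 14 = 95.2 kWh
Off-peak energy = 2.72 kW × 0.5 h × 14 = 19.04 kWh
Cost = 95.2 × £0.31 + 19.04 × £0.22 = £29.512 + £4.1888 = £33.70

£33.70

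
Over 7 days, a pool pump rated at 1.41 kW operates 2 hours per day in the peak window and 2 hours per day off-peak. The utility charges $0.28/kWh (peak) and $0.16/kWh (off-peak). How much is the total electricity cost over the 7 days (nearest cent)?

Peak energy = 1.41 kW × 2 h × 7 = 19.74 kWh
Off-peak energy = 1.41 kW × 2 h × 7 = 19.74 kWh
Cost = 19.74 × $0.28 + 19.74 × $0.16 = $5.5272 + $3.1584 = $8.69

$8.69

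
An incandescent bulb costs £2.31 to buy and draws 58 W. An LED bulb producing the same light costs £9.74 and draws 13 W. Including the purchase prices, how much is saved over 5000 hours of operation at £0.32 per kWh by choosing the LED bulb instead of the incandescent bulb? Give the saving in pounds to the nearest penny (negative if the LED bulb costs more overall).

£64.57

incandescent bulb: £2.31 + (58/1000) kW × 5000 h × £0.32 = £2.31 + £92.8 = £95.11
LED bulb: £9.74 + (13/1000) kW × 5000 h × £0.32 = £9.74 + £20.8 = £30.54
Saving = £95.11 − £30.54 = £64.57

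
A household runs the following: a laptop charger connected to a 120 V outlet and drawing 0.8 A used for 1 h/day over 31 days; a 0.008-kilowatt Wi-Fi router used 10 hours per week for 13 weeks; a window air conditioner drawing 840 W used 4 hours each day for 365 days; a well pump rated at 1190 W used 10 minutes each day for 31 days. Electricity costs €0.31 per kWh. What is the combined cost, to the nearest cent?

€383.33

laptop charger: Power = 0.8 A × 120 V = 96 W = 0.096 kW
laptop charger: Runtime = 1 h/day × 31 days = 31 h
laptop charger: 0.096 kW × 31 h = 2.976 kWh
Wi-Fi router: Runtime = 10 h/week × 13 weeks = 130 h
Wi-Fi router: 0.008 kW × 130 h = 1.04 kWh
window air conditioner: Runtime = 4 h/day × 365 days = 1460 h
window air conditioner: 0.84 kW × 1460 h = 1226.4 kWh
well pump: Runtime = 10 min × 31 = 310 min = 5.166666… h
well pump: 1.19 kW × 5.166666… h = 6.148333… kWh
Total energy = 1236.564333… kWh
Cost = 1236.564333… × €0.31 = €383.33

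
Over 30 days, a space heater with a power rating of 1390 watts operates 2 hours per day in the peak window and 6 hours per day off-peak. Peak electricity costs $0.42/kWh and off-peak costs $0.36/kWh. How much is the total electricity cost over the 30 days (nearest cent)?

$125.10

Peak energy = 1.39 kW × 2 h × 30 = 83.4 kWh
Off-peak energy = 1.39 kW × 6 h × 30 = 250.2 kWh
Cost = 83.4 × $0.42 + 250.2 × $0.36 = $35.028 + $90.072 = $125.10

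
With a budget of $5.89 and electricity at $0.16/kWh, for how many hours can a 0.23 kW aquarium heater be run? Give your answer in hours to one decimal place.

160.1 h

Energy available = $5.89 ÷ $0.16/kWh = 36.8125 kWh
Hours = 36.8125 kWh ÷ 0.23 kW = 160.1 h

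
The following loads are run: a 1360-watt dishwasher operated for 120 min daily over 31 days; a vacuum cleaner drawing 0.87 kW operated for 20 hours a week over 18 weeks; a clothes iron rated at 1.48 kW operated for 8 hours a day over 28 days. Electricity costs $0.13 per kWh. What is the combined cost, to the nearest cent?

dishwasher: Runtime = 120 min × 31 = 3720 min = 62 h
dishwasher: 1.36 kW × 62 h = 84.32 kWh
vacuum cleaner: Runtime = 20 h/week × 18 weeks = 360 h
vacuum cleaner: 0.87 kW × 360 h = 313.2 kWh
clothes iron: Runtime = 8 h/day × 28 days = 224 h
clothes iron: 1.48 kW × 224 h = 331.52 kWh
Total energy = 729.04 kWh
Cost = 729.04 × $0.13 = $94.78

$94.78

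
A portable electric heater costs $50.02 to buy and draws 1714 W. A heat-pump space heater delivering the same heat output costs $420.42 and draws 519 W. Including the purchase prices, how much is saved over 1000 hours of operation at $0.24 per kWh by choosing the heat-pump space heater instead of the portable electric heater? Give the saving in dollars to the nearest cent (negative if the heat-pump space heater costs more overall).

-$83.60

portable electric heater: $50.02 + (1714/1000) kW × 1000 h × $0.24 = $50.02 + $411.36 = $461.38
heat-pump space heater: $420.42 + (519/1000) kW × 1000 h × $0.24 = $420.42 + $124.56 = $544.98
Saving = $461.38 − $544.98 = −$83.6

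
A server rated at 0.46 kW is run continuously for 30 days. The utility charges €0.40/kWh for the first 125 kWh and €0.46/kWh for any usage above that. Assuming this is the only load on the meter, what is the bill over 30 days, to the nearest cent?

Runtime = 24 h × 30 = 720 h
Energy = 0.46 kW × 720 h = 331.2 kWh
Tier 1 (0–125 kWh): 125 × €0.40 = €50
Above 125 kWh: 206.2 × €0.46 = €94.852
Bill = €144.85

€144.85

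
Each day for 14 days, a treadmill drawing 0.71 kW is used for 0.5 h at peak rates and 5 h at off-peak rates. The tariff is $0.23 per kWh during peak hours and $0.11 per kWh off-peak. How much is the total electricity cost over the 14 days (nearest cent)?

Peak energy = 0.71 kW × 0.5 h × 14 = 4.97 kWh
Off-peak energy = 0.71 kW × 5 h × 14 = 49.7 kWh
Cost = 4.97 × $0.23 + 49.7 × $0.11 = $1.1431 + $5.467 = $6.61

$6.61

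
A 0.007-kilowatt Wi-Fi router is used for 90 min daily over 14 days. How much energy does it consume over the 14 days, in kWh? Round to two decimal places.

0.15 kWh

Runtime = 90 min × 14 = 1260 min = 21 h
Energy = 0.007 kW × 21 h = 0.147 kWh ≈ 0.15 kWh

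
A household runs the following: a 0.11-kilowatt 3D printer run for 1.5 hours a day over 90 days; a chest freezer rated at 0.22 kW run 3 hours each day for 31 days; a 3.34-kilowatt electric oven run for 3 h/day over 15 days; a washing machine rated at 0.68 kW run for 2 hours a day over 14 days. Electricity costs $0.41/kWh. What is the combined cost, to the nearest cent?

3D printer: Runtime = 1.5 h/day × 90 days = 135 h
3D printer: 0.11 kW × 135 h = 14.85 kWh
chest freezer: Runtime = 3 h/day × 31 days = 93 h
chest freezer: 0.22 kW × 93 h = 20.46 kWh
electric oven: Runtime = 3 h/day × 15 days = 45 h
electric oven: 3.34 kW × 45 h = 150.3 kWh
washing machine: Runtime = 2 h/day × 14 days = 28 h
washing machine: 0.68 kW × 28 h = 19.04 kWh
Total energy = 204.65 kWh
Cost = 204.65 × $0.41 = $83.91

$83.91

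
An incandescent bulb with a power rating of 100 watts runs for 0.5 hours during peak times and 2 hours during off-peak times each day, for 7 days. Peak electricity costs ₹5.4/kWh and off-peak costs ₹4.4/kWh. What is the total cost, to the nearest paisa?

Peak energy = 0.1 kW × 0.5 h × 7 = 0.35 kWh
Off-peak energy = 0.1 kW × 2 h × 7 = 1.4 kWh
Cost = 0.35 × ₹5.4 + 1.4 × ₹4.4 = ₹1.89 + ₹6.16 = ₹8.05

₹8.05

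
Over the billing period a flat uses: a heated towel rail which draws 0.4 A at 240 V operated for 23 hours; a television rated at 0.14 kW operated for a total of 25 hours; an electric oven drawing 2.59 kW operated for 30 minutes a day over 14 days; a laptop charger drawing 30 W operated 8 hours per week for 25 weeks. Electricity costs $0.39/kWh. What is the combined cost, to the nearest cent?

$11.64

heated towel rail: Power = 0.4 A × 240 V = 96 W = 0.096 kW
heated towel rail: 0.096 kW × 23 h = 2.208 kWh
television: 0.14 kW × 25 h = 3.5 kWh
electric oven: Runtime = 30 min × 14 = 420 min = 7 h
electric oven: 2.59 kW × 7 h = 18.13 kWh
laptop charger: Runtime = 8 h/week × 25 weeks = 200 h
laptop charger: 0.03 kW × 200 h = 6 kWh
Total energy = 29.838 kWh
Cost = 29.838 × $0.39 = $11.64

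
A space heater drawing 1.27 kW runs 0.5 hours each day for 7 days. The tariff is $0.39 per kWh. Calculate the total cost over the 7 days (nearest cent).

Runtime = 0.5 h/day × 7 days = 3.5 h
Energy = 1.27 kW × 3.5 h = 4.445 kWh
Cost = 4.445 kWh × $0.39/kWh = $1.73

$1.73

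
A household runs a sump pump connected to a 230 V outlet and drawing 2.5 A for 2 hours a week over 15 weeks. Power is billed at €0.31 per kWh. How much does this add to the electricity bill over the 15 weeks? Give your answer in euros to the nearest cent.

€5.35

Power = 2.5 A × 230 V = 575 W = 0.575 kW
Runtime = 2 h/week × 15 weeks = 30 h
Energy = 0.575 kW × 30 h = 17.25 kWh
Cost = 17.25 kWh × €0.31/kWh = €5.35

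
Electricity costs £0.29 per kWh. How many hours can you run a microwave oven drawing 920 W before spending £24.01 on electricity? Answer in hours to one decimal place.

90.0 h

Energy available = £24.01 ÷ £0.29/kWh = 82.7931 kWh
Hours = 82.7931 kWh ÷ 0.92 kW = 90.0 h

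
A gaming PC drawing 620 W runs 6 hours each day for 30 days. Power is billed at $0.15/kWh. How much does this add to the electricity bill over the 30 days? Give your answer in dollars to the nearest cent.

$16.74

Runtime = 6 h/day × 30 days = 180 h
Energy = 0.62 kW × 180 h = 111.6 kWh
Cost = 111.6 kWh × $0.15/kWh = $16.74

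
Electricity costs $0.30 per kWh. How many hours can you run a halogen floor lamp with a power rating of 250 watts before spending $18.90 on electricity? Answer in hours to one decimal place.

252.0 h

Energy available = $18.90 ÷ $0.30/kWh = 63 kWh
Hours = 63 kWh ÷ 0.25 kW = 252.0 h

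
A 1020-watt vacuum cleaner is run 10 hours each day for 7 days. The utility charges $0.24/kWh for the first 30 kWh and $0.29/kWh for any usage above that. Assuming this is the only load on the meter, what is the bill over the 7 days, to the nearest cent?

Runtime = 10 h/day × 7 days = 70 h
Energy = 1.02 kW × 70 h = 71.4 kWh
Tier 1 (0–30 kWh): 30 × $0.24 = $7.2
Above 30 kWh: 41.4 × $0.29 = $12.006
Bill = $19.21

$19.21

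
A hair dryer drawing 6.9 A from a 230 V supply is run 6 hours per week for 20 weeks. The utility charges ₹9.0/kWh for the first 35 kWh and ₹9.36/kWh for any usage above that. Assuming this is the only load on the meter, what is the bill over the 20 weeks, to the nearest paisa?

₹1769.92

Power = 6.9 A × 230 V = 1587 W = 1.587 kW
Runtime = 6 h/week × 20 weeks = 120 h
Energy = 1.587 kW × 120 h = 190.44 kWh
Tier 1 (0–35 kWh): 35 × ₹9.0 = ₹315
Above 35 kWh: 155.44 × ₹9.36 = ₹1454.9184
Bill = ₹1769.92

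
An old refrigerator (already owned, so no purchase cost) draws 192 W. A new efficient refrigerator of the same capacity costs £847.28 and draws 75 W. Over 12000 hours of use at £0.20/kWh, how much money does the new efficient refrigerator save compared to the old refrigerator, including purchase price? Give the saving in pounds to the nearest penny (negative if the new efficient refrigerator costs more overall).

old refrigerator: £0.00 + (192/1000) kW × 12000 h × £0.20 = £0.00 + £460.8 = £460.8
new efficient refrigerator: £847.28 + (75/1000) kW × 12000 h × £0.20 = £847.28 + £180 = £1027.28
Saving = £460.8 − £1027.28 = −£566.48

-£566.48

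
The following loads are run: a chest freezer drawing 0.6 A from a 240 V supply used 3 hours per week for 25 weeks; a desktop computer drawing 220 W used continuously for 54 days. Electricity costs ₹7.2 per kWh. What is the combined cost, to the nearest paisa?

₹2130.62

chest freezer: Power = 0.6 A × 240 V = 144 W = 0.144 kW
chest freezer: Runtime = 3 h/week × 25 weeks = 75 h
chest freezer: 0.144 kW × 75 h = 10.8 kWh
desktop computer: Runtime = 24 h × 54 = 1296 h
desktop computer: 0.22 kW × 1296 h = 285.12 kWh
Total energy = 295.92 kWh
Cost = 295.92 × ₹7.2 = ₹2130.62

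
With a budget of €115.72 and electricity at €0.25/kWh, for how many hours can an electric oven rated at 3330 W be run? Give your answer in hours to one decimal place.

139.0 h

Energy available = €115.72 ÷ €0.25/kWh = 462.88 kWh
Hours = 462.88 kWh ÷ 3.33 kW = 139.0 h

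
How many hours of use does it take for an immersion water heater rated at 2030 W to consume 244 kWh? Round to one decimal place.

120.2 h

Hours = 244 kWh ÷ 2.03 kW = 120.2 h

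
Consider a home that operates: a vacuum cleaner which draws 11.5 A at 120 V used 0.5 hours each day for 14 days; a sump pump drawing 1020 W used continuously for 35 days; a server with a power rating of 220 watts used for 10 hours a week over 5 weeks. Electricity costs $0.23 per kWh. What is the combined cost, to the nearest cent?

vacuum cleaner: Power = 11.5 A × 120 V = 1380 W = 1.38 kW
vacuum cleaner: Runtime = 0.5 h/day × 14 days = 7 h
vacuum cleaner: 1.38 kW × 7 h = 9.66 kWh
sump pump: Runtime = 24 h × 35 = 840 h
sump pump: 1.02 kW × 840 h = 856.8 kWh
server: Runtime = 10 h/week × 5 weeks = 50 h
server: 0.22 kW × 50 h = 11 kWh
Total energy = 877.46 kWh
Cost = 877.46 × $0.23 = $201.82

$201.82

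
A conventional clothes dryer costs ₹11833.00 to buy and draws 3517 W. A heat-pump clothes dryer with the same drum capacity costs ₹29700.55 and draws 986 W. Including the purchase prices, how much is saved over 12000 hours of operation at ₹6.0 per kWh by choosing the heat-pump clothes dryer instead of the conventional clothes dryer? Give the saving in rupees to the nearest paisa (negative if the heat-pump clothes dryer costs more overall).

conventional clothes dryer: ₹11833.00 + (3517/1000) kW × 12000 h × ₹6.0 = ₹11833.00 + ₹253224 = ₹265057
heat-pump clothes dryer: ₹29700.55 + (986/1000) kW × 12000 h × ₹6.0 = ₹29700.55 + ₹70992 = ₹100692.55
Saving = ₹265057 − ₹100692.55 = ₹164364.45

₹164364.45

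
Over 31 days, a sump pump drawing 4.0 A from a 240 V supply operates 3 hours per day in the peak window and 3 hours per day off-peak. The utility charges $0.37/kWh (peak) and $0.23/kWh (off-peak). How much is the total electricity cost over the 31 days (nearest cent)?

$53.57

Power = 4.0 A × 240 V = 960 W = 0.96 kW
Peak energy = 0.96 kW × 3 h × 31 = 89.28 kWh
Off-peak energy = 0.96 kW × 3 h × 31 = 89.28 kWh
Cost = 89.28 × $0.37 + 89.28 × $0.23 = $33.0336 + $20.5344 = $53.57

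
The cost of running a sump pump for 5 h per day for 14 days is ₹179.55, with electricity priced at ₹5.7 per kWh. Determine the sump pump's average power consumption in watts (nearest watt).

450 W

Energy = ₹179.55 ÷ ₹5.7/kWh = 31.5 kWh
Runtime = 5 h/day × 14 days = 70 h
Power = 31.5 kWh ÷ 70 h = 0.45 kW = 450 W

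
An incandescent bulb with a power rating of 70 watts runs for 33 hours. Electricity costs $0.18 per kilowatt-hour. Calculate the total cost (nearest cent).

$0.42

Energy = 0.07 kW × 33 h = 2.31 kWh
Cost = 2.31 kWh × $0.18/kWh = $0.42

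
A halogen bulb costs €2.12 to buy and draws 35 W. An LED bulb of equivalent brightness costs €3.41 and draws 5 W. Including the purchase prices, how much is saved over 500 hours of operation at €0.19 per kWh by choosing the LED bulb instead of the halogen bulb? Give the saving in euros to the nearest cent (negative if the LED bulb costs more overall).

€1.56

halogen bulb: €2.12 + (35/1000) kW × 500 h × €0.19 = €2.12 + €3.325 = €5.445
LED bulb: €3.41 + (5/1000) kW × 500 h × €0.19 = €3.41 + €0.475 = €3.885
Saving = €5.445 − €3.885 = €1.56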